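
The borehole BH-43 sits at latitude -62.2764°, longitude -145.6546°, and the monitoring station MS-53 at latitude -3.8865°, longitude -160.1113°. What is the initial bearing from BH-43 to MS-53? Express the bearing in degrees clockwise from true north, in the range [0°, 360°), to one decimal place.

Δλ = -14.4567°
y = sin Δλ · cos φ₂ = -0.249074
x = cos φ₁ sin φ₂ − sin φ₁ cos φ₂ cos Δλ = 0.823670
θ = atan2(y, x) = -16.8251° → 343.1749° (mod 360°)

343.2°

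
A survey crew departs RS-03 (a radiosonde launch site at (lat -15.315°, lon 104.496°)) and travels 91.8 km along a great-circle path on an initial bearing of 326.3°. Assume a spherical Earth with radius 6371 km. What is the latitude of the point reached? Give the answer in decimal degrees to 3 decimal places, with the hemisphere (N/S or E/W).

δ = d/R = 91.8/6371 = 0.014409 rad
φ₂ = arcsin(sin φ₁ cos δ + cos φ₁ sin δ cos θ)
   = arcsin(-0.26413·0.99990 + 0.96449·0.01441·0.83195) = -14.62767°
λ₂ = λ₁ + atan2(sin θ sin δ cos φ₁, cos δ − sin φ₁ sin φ₂) = 104.02260°

14.628°S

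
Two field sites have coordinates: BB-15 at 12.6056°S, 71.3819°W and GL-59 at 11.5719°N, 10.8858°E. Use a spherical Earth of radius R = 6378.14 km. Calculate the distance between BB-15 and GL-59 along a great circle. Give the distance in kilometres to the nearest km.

9477 km

Δφ = 24.1775°,  Δλ = 82.2677°
a = sin²(Δφ/2) + cos φ₁ cos φ₂ sin²(Δλ/2) = 0.457573
c = 2·arcsin(√a) = 1.485839 rad = 85.1323°
d = R·c = 6378.14 × 1.485839 = 9476.9 km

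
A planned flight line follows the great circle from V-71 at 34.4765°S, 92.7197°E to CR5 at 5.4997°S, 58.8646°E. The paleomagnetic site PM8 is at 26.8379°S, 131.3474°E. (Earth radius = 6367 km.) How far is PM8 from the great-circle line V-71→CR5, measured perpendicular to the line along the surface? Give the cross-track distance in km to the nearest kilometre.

2197 km

δ₁₃ = central angle V-71→PM8 = 0.591333 rad  (haversine)
θ₁₃ = bearing V-71→PM8 = 87.695°,  θ₁₂ = bearing V-71→CR5 = 305.044°
dₓₜ = R·arcsin(sin δ₁₃ · sin(θ₁₃ − θ₁₂)) = 6367·arcsin(0.55747·sin(-217.349°)) = 2196.610 km
|dₓₜ| = 2196.610 km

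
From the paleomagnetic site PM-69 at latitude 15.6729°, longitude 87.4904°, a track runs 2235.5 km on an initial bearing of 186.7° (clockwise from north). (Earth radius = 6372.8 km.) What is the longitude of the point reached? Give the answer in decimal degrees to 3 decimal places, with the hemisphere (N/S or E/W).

85.186°E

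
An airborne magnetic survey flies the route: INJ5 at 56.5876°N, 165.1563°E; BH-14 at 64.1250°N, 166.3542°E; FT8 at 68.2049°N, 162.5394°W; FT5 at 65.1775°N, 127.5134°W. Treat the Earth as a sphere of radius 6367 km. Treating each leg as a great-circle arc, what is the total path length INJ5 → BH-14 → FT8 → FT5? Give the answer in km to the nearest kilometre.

3844 km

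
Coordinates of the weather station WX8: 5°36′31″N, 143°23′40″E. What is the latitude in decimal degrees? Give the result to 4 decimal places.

5° + 36′/60 + 31″/3600 = 5 + 0.60000 + 0.00861 = 5.6086°

5.6086°N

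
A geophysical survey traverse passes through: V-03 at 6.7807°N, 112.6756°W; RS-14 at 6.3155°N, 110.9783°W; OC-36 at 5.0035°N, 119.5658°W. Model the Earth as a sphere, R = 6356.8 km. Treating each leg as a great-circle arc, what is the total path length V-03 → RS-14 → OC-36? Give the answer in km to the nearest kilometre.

1153 km

V-03→RS-14: c = 0.030530 rad, d = 194.07 km
RS-14→OC-36: c = 0.150892 rad, d = 959.19 km
Total = 194.07 + 959.19 = 1153.26 km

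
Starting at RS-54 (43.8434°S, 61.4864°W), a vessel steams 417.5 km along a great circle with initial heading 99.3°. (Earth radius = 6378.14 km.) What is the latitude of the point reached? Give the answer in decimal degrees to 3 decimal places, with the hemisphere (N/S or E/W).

δ = d/R = 417.5/6378.14 = 0.065458 rad
φ₂ = arcsin(sin φ₁ cos δ + cos φ₁ sin δ cos θ)
   = arcsin(-0.69269·0.99786 + 0.72124·0.06541·-0.16160) = -44.33323°
λ₂ = λ₁ + atan2(sin θ sin δ cos φ₁, cos δ − sin φ₁ sin φ₂) = -56.30867°

44.333°S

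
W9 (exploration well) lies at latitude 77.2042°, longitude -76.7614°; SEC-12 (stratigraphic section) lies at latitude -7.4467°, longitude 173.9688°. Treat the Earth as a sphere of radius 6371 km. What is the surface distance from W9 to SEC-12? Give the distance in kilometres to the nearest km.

Δφ = -84.6509°,  Δλ = -109.2698°
a = sin²(Δφ/2) + cos φ₁ cos φ₂ sin²(Δλ/2) = 0.599430
c = 2·arcsin(√a) = 1.770991 rad = 101.4703°
d = R·c = 6371 × 1.770991 = 11283.0 km

11283 km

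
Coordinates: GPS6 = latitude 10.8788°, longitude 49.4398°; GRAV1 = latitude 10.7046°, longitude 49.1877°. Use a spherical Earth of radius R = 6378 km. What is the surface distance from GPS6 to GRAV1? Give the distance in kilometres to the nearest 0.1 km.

33.7 km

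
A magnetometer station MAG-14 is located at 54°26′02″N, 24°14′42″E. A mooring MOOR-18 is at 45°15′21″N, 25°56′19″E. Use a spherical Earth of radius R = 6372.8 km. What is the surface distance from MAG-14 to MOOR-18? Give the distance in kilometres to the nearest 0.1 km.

1028.0 km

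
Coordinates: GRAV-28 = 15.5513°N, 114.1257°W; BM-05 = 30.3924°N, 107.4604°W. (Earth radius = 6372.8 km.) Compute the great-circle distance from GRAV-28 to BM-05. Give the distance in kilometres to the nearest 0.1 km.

Δφ = 14.8411°,  Δλ = 6.6653°
a = sin²(Δφ/2) + cos φ₁ cos φ₂ sin²(Δλ/2) = 0.019488
c = 2·arcsin(√a) = 0.280116 rad = 16.0495°
d = R·c = 6372.8 × 0.280116 = 1785.1 km

1785.1 km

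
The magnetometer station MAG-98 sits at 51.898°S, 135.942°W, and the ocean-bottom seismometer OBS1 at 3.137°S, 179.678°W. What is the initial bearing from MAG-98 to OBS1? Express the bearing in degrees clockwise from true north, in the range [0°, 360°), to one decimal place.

Δλ = -43.7360°
y = sin Δλ · cos φ₂ = -0.690301
x = cos φ₁ sin φ₂ − sin φ₁ cos φ₂ cos Δλ = 0.533951
θ = atan2(y, x) = -52.2779° → 307.7221° (mod 360°)

307.7°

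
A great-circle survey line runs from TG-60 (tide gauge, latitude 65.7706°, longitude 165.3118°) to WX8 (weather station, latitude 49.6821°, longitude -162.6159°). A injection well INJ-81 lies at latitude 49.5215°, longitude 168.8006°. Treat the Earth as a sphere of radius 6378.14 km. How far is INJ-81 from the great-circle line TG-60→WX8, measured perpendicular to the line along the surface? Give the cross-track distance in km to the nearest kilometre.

1453 km

δ₁₃ = central angle TG-60→INJ-81 = 0.285359 rad  (haversine)
θ₁₃ = bearing TG-60→INJ-81 = 171.933°,  θ₁₂ = bearing TG-60→WX8 = 118.568°
dₓₜ = R·arcsin(sin δ₁₃ · sin(θ₁₃ − θ₁₂)) = 6378.14·arcsin(0.28150·sin(53.365°)) = 1453.312 km
|dₓₜ| = 1453.312 km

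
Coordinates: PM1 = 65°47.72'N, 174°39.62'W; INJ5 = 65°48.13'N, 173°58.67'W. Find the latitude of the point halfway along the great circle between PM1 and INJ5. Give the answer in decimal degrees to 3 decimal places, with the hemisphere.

65.799°N

PM1: φ = +65.79533°, λ = -174.66033°
INJ5: φ = +65.80217°, λ = -173.97783°
Bx = cos φ₂ cos Δλ = 0.409859,  By = cos φ₂ sin Δλ = 0.004882
φₘ = atan2(sin φ₁ + sin φ₂, √((cos φ₁ + Bx)² + By²)) = 65.79913°
λₘ = λ₁ + atan2(By, cos φ₁ + Bx) = -174.31913°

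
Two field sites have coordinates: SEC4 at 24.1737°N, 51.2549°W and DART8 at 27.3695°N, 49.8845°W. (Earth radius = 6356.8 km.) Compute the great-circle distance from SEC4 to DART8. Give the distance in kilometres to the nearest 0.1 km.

Δφ = 3.1958°,  Δλ = 1.3704°
a = sin²(Δφ/2) + cos φ₁ cos φ₂ sin²(Δλ/2) = 0.000893
c = 2·arcsin(√a) = 0.059790 rad = 3.4257°
d = R·c = 6356.8 × 0.059790 = 380.1 km

380.1 km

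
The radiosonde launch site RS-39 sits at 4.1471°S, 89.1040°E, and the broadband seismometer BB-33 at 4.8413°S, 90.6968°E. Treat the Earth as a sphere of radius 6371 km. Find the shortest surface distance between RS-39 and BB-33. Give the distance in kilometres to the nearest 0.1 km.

Δφ = -0.6942°,  Δλ = 1.5928°
a = sin²(Δφ/2) + cos φ₁ cos φ₂ sin²(Δλ/2) = 0.000229
c = 2·arcsin(√a) = 0.030247 rad = 1.7330°
d = R·c = 6371 × 0.030247 = 192.7 km

192.7 km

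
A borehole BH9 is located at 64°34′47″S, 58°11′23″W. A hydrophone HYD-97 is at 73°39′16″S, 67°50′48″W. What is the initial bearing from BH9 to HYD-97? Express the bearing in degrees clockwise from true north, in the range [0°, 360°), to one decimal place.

196.3°

BH9: φ = -64.57972°, λ = -58.18972°
HYD-97: φ = -73.65444°, λ = -67.84667°
Δλ = -9.6569°
y = sin Δλ · cos φ₂ = -0.047209
x = cos φ₁ sin φ₂ − sin φ₁ cos φ₂ cos Δλ = -0.161324
θ = atan2(y, x) = -163.6886° → 196.3114° (mod 360°)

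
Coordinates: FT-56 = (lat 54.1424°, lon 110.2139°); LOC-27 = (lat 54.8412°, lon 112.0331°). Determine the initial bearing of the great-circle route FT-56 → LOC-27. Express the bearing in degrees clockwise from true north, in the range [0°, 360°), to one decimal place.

Δλ = 1.8192°
y = sin Δλ · cos φ₂ = 0.018281
x = cos φ₁ sin φ₂ − sin φ₁ cos φ₂ cos Δλ = 0.012431
θ = atan2(y, x) = 55.7832° → 55.7832° (mod 360°)

55.8°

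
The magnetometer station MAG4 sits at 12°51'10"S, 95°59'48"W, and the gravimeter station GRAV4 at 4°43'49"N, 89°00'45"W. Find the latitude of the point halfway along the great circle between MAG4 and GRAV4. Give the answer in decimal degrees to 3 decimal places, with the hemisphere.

4.069°S

MAG4: φ = -12.85278°, λ = -95.99667°
GRAV4: φ = +4.73028°, λ = -89.01250°
Bx = cos φ₂ cos Δλ = 0.989199,  By = cos φ₂ sin Δλ = 0.121181
φₘ = atan2(sin φ₁ + sin φ₂, √((cos φ₁ + Bx)² + By²)) = -4.06878°
λₘ = λ₁ + atan2(By, cos φ₁ + Bx) = -92.46619°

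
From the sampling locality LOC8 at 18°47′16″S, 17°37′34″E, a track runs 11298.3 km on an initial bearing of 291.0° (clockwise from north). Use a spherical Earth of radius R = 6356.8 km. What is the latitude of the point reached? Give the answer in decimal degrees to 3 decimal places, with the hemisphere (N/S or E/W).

23.460°N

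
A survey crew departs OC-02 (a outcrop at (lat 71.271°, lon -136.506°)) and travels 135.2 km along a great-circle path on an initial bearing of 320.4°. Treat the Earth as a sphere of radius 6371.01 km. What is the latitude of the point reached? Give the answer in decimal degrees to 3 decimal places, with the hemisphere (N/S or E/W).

72.192°N

δ = d/R = 135.2/6371.01 = 0.021221 rad
φ₂ = arcsin(sin φ₁ cos δ + cos φ₁ sin δ cos θ)
   = arcsin(0.94705·0.99977 + 0.32109·0.02122·0.77051) = 72.19158°
λ₂ = λ₁ + atan2(sin θ sin δ cos φ₁, cos δ − sin φ₁ sin φ₂) = -139.04078°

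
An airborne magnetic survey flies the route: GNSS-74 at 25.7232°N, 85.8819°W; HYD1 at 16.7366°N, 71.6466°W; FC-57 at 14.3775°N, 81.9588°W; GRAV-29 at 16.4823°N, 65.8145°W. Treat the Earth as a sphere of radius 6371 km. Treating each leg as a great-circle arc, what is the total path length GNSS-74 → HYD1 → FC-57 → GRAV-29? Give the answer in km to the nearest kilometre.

GNSS-74→HYD1: c = 0.279354 rad, d = 1779.77 km
HYD1→FC-57: c = 0.178179 rad, d = 1135.18 km
FC-57→GRAV-29: c = 0.274006 rad, d = 1745.69 km
Total = 1779.77 + 1135.18 + 1745.69 = 4660.63 km

4661 km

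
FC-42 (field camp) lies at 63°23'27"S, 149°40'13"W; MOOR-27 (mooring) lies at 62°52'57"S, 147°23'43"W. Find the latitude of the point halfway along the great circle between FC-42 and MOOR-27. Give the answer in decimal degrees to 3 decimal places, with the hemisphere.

63.141°S

FC-42: φ = -63.39083°, λ = -149.67028°
MOOR-27: φ = -62.88250°, λ = -147.39528°
Bx = cos φ₂ cos Δλ = 0.455458,  By = cos φ₂ sin Δλ = 0.018094
φₘ = atan2(sin φ₁ + sin φ₂, √((cos φ₁ + Bx)² + By²)) = -63.14122°
λₘ = λ₁ + atan2(By, cos φ₁ + Bx) = -148.52281°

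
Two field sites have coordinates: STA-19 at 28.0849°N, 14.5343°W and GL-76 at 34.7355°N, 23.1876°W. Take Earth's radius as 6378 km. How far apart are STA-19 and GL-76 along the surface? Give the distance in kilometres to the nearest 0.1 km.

1105.4 km

Δφ = 6.6506°,  Δλ = -8.6533°
a = sin²(Δφ/2) + cos φ₁ cos φ₂ sin²(Δλ/2) = 0.007491
c = 2·arcsin(√a) = 0.173319 rad = 9.9305°
d = R·c = 6378 × 0.173319 = 1105.4 km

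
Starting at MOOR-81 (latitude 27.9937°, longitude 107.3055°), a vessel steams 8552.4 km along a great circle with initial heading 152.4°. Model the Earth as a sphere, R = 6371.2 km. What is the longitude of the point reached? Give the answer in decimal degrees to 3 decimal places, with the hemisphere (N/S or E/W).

144.019°E

δ = d/R = 8552.4/6371.2 = 1.342353 rad
φ₂ = arcsin(sin φ₁ cos δ + cos φ₁ sin δ cos θ)
   = arcsin(0.46937·0.22646 + 0.88300·0.97402·-0.88620) = -40.98733°
λ₂ = λ₁ + atan2(sin θ sin δ cos φ₁, cos δ − sin φ₁ sin φ₂) = 144.01871°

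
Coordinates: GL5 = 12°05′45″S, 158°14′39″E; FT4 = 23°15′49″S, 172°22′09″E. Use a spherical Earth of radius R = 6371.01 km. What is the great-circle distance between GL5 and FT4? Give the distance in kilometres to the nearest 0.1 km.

1941.9 km

GL5: φ = -12.09583°, λ = +158.24417°
FT4: φ = -23.26361°, λ = +172.36917°
Δφ = -11.1678°,  Δλ = 14.1250°
a = sin²(Δφ/2) + cos φ₁ cos φ₂ sin²(Δλ/2) = 0.023048
c = 2·arcsin(√a) = 0.304808 rad = 17.4642°
d = R·c = 6371.01 × 0.304808 = 1941.9 km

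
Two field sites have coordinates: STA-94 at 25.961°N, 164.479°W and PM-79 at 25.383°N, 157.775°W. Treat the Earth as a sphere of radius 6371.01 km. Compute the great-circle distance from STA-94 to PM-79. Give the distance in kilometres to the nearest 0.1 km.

674.9 km

Δφ = -0.5780°,  Δλ = 6.7040°
a = sin²(Δφ/2) + cos φ₁ cos φ₂ sin²(Δλ/2) = 0.002802
c = 2·arcsin(√a) = 0.105926 rad = 6.0691°
d = R·c = 6371.01 × 0.105926 = 674.9 km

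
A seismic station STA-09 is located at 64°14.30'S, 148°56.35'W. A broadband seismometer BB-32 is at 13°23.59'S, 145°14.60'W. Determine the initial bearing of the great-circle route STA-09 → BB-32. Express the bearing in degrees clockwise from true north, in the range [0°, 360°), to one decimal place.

4.6°

STA-09: φ = -64.23833°, λ = -148.93917°
BB-32: φ = -13.39317°, λ = -145.24333°
Δλ = 3.6958°
y = sin Δλ · cos φ₂ = 0.062707
x = cos φ₁ sin φ₂ − sin φ₁ cos φ₂ cos Δλ = 0.773620
θ = atan2(y, x) = 4.6340° → 4.6340° (mod 360°)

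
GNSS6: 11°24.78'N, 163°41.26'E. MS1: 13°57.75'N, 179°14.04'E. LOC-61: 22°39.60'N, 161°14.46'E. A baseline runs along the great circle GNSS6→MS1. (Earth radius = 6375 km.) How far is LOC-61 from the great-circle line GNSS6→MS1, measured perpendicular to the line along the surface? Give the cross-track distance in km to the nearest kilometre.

1278 km

GNSS6: φ = +11.41300°, λ = +163.68767°
MS1: φ = +13.96250°, λ = +179.23400°
LOC-61: φ = +22.66000°, λ = +161.24100°
δ₁₃ = central angle GNSS6→LOC-61 = 0.200481 rad  (haversine)
θ₁₃ = bearing GNSS6→LOC-61 = 348.590°,  θ₁₂ = bearing GNSS6→MS1 = 78.798°
dₓₜ = R·arcsin(sin δ₁₃ · sin(θ₁₃ − θ₁₂)) = 6375·arcsin(0.19914·sin(269.792°)) = -1278.058 km
|dₓₜ| = 1278.058 km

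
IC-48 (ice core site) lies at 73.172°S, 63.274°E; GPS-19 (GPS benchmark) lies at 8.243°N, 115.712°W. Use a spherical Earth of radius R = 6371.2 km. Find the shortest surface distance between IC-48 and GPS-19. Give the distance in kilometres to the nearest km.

12795 km

Δφ = 81.4150°,  Δλ = -178.9860°
a = sin²(Δφ/2) + cos φ₁ cos φ₂ sin²(Δλ/2) = 0.711848
c = 2·arcsin(√a) = 2.008318 rad = 115.0682°
d = R·c = 6371.2 × 2.008318 = 12795.4 km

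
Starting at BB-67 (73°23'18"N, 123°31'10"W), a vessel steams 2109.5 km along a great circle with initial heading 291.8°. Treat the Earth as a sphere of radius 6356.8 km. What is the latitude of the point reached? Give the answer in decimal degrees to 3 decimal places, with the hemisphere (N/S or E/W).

BB-67: φ = +73.38833°, λ = -123.51944°
δ = d/R = 2109.5/6356.8 = 0.331849 rad
φ₂ = arcsin(sin φ₁ cos δ + cos φ₁ sin δ cos θ)
   = arcsin(0.95826·0.94544 + 0.28588·0.32579·0.37137) = 70.14776°
λ₂ = λ₁ + atan2(sin θ sin δ cos φ₁, cos δ − sin φ₁ sin φ₂) = 173.51347°

70.148°N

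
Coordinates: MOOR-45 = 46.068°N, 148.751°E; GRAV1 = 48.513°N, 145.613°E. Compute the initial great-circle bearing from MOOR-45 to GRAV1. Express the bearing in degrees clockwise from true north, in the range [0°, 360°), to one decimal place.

Δλ = -3.1380°
y = sin Δλ · cos φ₂ = -0.036263
x = cos φ₁ sin φ₂ − sin φ₁ cos φ₂ cos Δλ = 0.043376
θ = atan2(y, x) = -39.8965° → 320.1035° (mod 360°)

320.1°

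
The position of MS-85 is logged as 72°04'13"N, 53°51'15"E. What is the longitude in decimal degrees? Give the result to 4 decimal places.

53.8542°E

53° + 51′/60 + 15″/3600 = 53 + 0.85000 + 0.00417 = 53.8542°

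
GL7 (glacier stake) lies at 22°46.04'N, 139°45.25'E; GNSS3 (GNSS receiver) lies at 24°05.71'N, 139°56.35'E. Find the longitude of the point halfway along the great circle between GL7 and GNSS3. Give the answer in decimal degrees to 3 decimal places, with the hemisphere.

GL7: φ = +22.76733°, λ = +139.75417°
GNSS3: φ = +24.09517°, λ = +139.93917°
Bx = cos φ₂ cos Δλ = 0.912864,  By = cos φ₂ sin Δλ = 0.002948
φₘ = atan2(sin φ₁ + sin φ₂, √((cos φ₁ + Bx)² + By²)) = 23.43128°
λₘ = λ₁ + atan2(By, cos φ₁ + Bx) = 139.84620°

139.846°E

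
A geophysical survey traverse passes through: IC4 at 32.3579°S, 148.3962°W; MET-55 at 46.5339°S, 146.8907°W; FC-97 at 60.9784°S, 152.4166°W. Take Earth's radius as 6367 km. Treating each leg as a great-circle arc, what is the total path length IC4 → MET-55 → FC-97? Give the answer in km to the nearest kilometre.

3225 km

IC4→MET-55: c = 0.248236 rad, d = 1580.52 km
MET-55→FC-97: c = 0.258249 rad, d = 1644.27 km
Total = 1580.52 + 1644.27 = 3224.78 km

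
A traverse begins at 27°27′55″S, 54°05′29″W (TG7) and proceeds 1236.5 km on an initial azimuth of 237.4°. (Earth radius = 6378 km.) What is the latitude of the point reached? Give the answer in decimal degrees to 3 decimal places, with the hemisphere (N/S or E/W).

TG7: φ = -27.46528°, λ = -54.09139°
δ = d/R = 1236.5/6378 = 0.193870 rad
φ₂ = arcsin(sin φ₁ cos δ + cos φ₁ sin δ cos θ)
   = arcsin(-0.46121·0.98127 + 0.88729·0.19266·-0.53877) = -33.00210°
λ₂ = λ₁ + atan2(sin θ sin δ cos φ₁, cos δ − sin φ₁ sin φ₂) = -65.25030°

33.002°S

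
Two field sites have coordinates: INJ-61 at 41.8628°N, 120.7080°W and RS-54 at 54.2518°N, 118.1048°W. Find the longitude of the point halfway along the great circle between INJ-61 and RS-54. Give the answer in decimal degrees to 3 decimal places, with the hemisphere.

119.564°W

Bx = cos φ₂ cos Δλ = 0.583621,  By = cos φ₂ sin Δλ = 0.026535
φₘ = atan2(sin φ₁ + sin φ₂, √((cos φ₁ + Bx)² + By²)) = 48.06454°
λₘ = λ₁ + atan2(By, cos φ₁ + Bx) = -119.56364°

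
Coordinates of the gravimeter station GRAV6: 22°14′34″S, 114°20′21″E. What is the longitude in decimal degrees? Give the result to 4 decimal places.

114.3392°E

114° + 20′/60 + 21″/3600 = 114 + 0.33333 + 0.00583 = 114.3392°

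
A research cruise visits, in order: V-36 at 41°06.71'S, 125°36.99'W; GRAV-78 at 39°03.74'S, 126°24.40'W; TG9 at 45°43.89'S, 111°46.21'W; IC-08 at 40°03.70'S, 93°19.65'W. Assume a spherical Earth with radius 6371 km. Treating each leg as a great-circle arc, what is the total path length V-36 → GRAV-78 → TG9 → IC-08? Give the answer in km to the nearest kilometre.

V-36: φ = -41.11183°, λ = -125.61650°
GRAV-78: φ = -39.06233°, λ = -126.40667°
TG9: φ = -45.73150°, λ = -111.77017°
IC-08: φ = -40.06167°, λ = -93.32750°
V-36→GRAV-78: c = 0.037294 rad, d = 237.60 km
GRAV-78→TG9: c = 0.221154 rad, d = 1408.97 km
TG9→IC-08: c = 0.254974 rad, d = 1624.44 km
Total = 237.60 + 1408.97 + 1624.44 = 3271.01 km

3271 km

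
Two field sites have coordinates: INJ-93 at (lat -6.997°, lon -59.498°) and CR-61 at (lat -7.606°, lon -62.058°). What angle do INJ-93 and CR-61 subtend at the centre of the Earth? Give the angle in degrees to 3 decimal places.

Δφ = -0.6090°,  Δλ = -2.5600°
a = sin²(Δφ/2) + cos φ₁ cos φ₂ sin²(Δλ/2) = 0.000519
c = 2·arcsin(√a) = 0.045575 rad = 2.6112°

2.611°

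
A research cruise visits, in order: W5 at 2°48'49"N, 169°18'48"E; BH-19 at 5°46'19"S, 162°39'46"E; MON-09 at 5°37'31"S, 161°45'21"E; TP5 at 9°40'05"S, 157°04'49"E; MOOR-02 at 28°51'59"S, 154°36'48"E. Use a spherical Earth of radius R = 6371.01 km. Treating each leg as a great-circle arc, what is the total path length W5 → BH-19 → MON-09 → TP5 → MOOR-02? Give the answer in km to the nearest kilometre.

4143 km

W5: φ = +2.81361°, λ = +169.31333°
BH-19: φ = -5.77194°, λ = +162.66278°
MON-09: φ = -5.62528°, λ = +161.75583°
TP5: φ = -9.66806°, λ = +157.08028°
MOOR-02: φ = -28.86639°, λ = +154.61333°
W5→BH-19: c = 0.189454 rad, d = 1207.01 km
BH-19→MON-09: c = 0.015958 rad, d = 101.67 km
MON-09→TP5: c = 0.107317 rad, d = 683.72 km
TP5→MOOR-02: c = 0.337499 rad, d = 2150.21 km
Total = 1207.01 + 101.67 + 683.72 + 2150.21 = 4142.61 km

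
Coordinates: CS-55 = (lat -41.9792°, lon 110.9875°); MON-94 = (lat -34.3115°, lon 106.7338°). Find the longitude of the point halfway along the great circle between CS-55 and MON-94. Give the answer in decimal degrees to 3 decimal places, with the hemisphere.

108.749°E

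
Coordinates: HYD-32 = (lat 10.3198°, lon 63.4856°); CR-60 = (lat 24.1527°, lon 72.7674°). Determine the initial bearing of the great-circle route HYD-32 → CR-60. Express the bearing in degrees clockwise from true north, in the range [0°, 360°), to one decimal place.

31.4°

Δλ = 9.2818°
y = sin Δλ · cos φ₂ = 0.147171
x = cos φ₁ sin φ₂ − sin φ₁ cos φ₂ cos Δλ = 0.241231
θ = atan2(y, x) = 31.3866° → 31.3866° (mod 360°)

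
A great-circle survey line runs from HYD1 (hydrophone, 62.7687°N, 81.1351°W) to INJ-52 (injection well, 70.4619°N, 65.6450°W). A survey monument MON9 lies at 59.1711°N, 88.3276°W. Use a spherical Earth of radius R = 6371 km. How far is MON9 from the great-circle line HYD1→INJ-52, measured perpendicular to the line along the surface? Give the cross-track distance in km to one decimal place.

δ₁₃ = central angle HYD1→MON9 = 0.087388 rad  (haversine)
θ₁₃ = bearing HYD1→MON9 = 227.322°,  θ₁₂ = bearing HYD1→INJ-52 = 31.691°
dₓₜ = R·arcsin(sin δ₁₃ · sin(θ₁₃ − θ₁₂)) = 6371·arcsin(0.08728·sin(195.631°)) = -149.836 km
|dₓₜ| = 149.836 km

149.8 km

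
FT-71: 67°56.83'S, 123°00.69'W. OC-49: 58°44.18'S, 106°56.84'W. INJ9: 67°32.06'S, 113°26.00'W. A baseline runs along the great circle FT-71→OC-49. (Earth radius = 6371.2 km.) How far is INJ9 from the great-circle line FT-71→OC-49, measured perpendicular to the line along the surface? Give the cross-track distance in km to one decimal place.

FT-71: φ = -67.94717°, λ = -123.01150°
OC-49: φ = -58.73633°, λ = -106.94733°
INJ9: φ = -67.53433°, λ = -113.43333°
δ₁₃ = central angle FT-71→INJ9 = 0.063667 rad  (haversine)
θ₁₃ = bearing FT-71→INJ9 = 87.957°,  θ₁₂ = bearing FT-71→OC-49 = 45.467°
dₓₜ = R·arcsin(sin δ₁₃ · sin(θ₁₃ − θ₁₂)) = 6371.2·arcsin(0.06362·sin(42.490°)) = 273.892 km
|dₓₜ| = 273.892 km

273.9 km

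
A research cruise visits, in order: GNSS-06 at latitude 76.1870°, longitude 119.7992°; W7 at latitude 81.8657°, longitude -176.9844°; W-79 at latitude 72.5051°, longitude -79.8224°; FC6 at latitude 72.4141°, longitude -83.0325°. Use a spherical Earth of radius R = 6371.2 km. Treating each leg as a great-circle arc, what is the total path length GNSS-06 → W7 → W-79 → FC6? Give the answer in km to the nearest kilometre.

GNSS-06→W7: c = 0.217067 rad, d = 1382.98 km
W7→W-79: c = 0.351536 rad, d = 2239.70 km
W-79→FC6: c = 0.016958 rad, d = 108.04 km
Total = 1382.98 + 2239.70 + 108.04 = 3730.73 km

3731 km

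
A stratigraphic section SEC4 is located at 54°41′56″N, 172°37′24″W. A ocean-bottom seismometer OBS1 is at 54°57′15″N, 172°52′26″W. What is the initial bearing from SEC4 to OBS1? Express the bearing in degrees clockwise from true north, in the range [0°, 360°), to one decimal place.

330.6°

SEC4: φ = +54.69889°, λ = -172.62333°
OBS1: φ = +54.95417°, λ = -172.87389°
Δλ = -0.2506°
y = sin Δλ · cos φ₂ = -0.002511
x = cos φ₁ sin φ₂ − sin φ₁ cos φ₂ cos Δλ = 0.004460
θ = atan2(y, x) = -29.3814° → 330.6186° (mod 360°)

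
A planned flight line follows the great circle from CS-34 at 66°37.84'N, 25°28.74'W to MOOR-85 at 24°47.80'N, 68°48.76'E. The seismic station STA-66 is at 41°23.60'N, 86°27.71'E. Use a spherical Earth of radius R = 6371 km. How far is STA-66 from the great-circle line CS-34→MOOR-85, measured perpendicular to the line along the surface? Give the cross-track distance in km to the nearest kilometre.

CS-34: φ = +66.63067°, λ = -25.47900°
MOOR-85: φ = +24.79667°, λ = +68.81267°
STA-66: φ = +41.39333°, λ = +86.46183°
δ₁₃ = central angle CS-34→STA-66 = 1.052044 rad  (haversine)
θ₁₃ = bearing CS-34→STA-66 = 53.251°,  θ₁₂ = bearing CS-34→MOOR-85 = 75.821°
dₓₜ = R·arcsin(sin δ₁₃ · sin(θ₁₃ − θ₁₂)) = 6371·arcsin(0.86844·sin(-22.569°)) = -2164.919 km
|dₓₜ| = 2164.919 km

2165 km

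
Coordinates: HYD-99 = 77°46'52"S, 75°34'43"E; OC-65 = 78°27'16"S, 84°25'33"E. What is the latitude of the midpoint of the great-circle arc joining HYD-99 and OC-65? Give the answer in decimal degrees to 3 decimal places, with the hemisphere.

HYD-99: φ = -77.78111°, λ = +75.57861°
OC-65: φ = -78.45444°, λ = +84.42583°
Bx = cos φ₂ cos Δλ = 0.197766,  By = cos φ₂ sin Δλ = 0.030783
φₘ = atan2(sin φ₁ + sin φ₂, √((cos φ₁ + Bx)² + By²)) = -78.15215°
λₘ = λ₁ + atan2(By, cos φ₁ + Bx) = 79.87844°

78.152°S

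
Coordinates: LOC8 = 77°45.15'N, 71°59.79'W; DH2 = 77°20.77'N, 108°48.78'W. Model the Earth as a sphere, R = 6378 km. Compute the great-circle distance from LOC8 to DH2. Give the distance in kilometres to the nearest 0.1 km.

870.2 km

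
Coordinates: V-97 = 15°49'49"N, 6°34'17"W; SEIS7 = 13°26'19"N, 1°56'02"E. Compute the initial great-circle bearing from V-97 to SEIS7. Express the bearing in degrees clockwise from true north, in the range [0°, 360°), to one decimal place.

105.1°

V-97: φ = +15.83028°, λ = -6.57139°
SEIS7: φ = +13.43861°, λ = +1.93389°
Δλ = 8.5053°
y = sin Δλ · cos φ₂ = 0.143851
x = cos φ₁ sin φ₂ − sin φ₁ cos φ₂ cos Δλ = -0.038812
θ = atan2(y, x) = 105.0994° → 105.0994° (mod 360°)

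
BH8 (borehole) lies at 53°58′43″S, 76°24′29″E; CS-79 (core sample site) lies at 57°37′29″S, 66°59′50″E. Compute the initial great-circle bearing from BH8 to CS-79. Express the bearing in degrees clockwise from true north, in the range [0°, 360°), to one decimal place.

231.6°

BH8: φ = -53.97861°, λ = +76.40806°
CS-79: φ = -57.62472°, λ = +66.99722°
Δλ = -9.4108°
y = sin Δλ · cos φ₂ = -0.087555
x = cos φ₁ sin φ₂ − sin φ₁ cos φ₂ cos Δλ = -0.069422
θ = atan2(y, x) = -128.4110° → 231.5890° (mod 360°)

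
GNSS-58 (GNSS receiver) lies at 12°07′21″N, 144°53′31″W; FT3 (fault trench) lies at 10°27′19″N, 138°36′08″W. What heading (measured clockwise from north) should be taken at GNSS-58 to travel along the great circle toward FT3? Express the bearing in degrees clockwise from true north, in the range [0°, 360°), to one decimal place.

GNSS-58: φ = +12.12250°, λ = -144.89194°
FT3: φ = +10.45528°, λ = -138.60222°
Δλ = 6.2897°
y = sin Δλ · cos φ₂ = 0.107737
x = cos φ₁ sin φ₂ − sin φ₁ cos φ₂ cos Δλ = -0.027851
θ = atan2(y, x) = 104.4943° → 104.4943° (mod 360°)

104.5°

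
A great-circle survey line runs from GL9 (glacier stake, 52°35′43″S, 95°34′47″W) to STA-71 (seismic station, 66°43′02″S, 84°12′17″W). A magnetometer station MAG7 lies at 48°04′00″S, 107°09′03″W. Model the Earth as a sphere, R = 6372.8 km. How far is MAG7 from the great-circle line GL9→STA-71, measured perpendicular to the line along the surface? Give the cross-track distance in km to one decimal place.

687.6 km

GL9: φ = -52.59528°, λ = -95.57972°
STA-71: φ = -66.71722°, λ = -84.20472°
MAG7: φ = -48.06667°, λ = -107.15083°
δ₁₃ = central angle GL9→MAG7 = 0.150954 rad  (haversine)
θ₁₃ = bearing GL9→MAG7 = 296.956°,  θ₁₂ = bearing GL9→STA-71 = 162.691°
dₓₜ = R·arcsin(sin δ₁₃ · sin(θ₁₃ − θ₁₂)) = 6372.8·arcsin(0.15038·sin(134.265°)) = 687.625 km
|dₓₜ| = 687.625 km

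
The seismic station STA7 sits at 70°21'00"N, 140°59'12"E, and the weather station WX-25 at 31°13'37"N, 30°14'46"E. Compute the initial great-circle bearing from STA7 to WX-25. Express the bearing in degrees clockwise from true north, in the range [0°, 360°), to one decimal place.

STA7: φ = +70.35000°, λ = +140.98667°
WX-25: φ = +31.22694°, λ = +30.24611°
Δλ = -110.7406°
y = sin Δλ · cos φ₂ = -0.799703
x = cos φ₁ sin φ₂ − sin φ₁ cos φ₂ cos Δλ = 0.459528
θ = atan2(y, x) = -60.1173° → 299.8827° (mod 360°)

299.9°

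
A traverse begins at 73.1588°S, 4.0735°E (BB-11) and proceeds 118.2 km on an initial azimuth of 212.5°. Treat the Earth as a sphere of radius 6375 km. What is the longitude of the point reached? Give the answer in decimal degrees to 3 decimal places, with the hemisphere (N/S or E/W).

δ = d/R = 118.2/6375 = 0.018541 rad
φ₂ = arcsin(sin φ₁ cos δ + cos φ₁ sin δ cos θ)
   = arcsin(-0.95711·0.99983 + 0.28972·0.01854·-0.84339) = -74.04484°
λ₂ = λ₁ + atan2(sin θ sin δ cos φ₁, cos δ − sin φ₁ sin φ₂) = 1.99669°

1.997°E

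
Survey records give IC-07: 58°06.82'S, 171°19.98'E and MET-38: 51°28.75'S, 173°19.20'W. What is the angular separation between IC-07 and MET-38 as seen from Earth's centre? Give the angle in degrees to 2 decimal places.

IC-07: φ = -58.11367°, λ = +171.33300°
MET-38: φ = -51.47917°, λ = -173.32000°
Δφ = 6.6345°,  Δλ = 15.3470°
a = sin²(Δφ/2) + cos φ₁ cos φ₂ sin²(Δλ/2) = 0.009214
c = 2·arcsin(√a) = 0.192275 rad = 11.0166°

11.02°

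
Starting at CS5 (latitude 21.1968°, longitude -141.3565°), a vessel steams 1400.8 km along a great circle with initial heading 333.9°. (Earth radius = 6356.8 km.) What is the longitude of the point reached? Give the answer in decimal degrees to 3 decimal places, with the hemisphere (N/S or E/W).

147.896°W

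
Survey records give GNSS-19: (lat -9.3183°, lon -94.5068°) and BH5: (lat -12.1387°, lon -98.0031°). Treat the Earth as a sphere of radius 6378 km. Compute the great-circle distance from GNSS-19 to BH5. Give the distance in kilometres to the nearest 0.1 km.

Δφ = -2.8204°,  Δλ = -3.4963°
a = sin²(Δφ/2) + cos φ₁ cos φ₂ sin²(Δλ/2) = 0.001503
c = 2·arcsin(√a) = 0.077569 rad = 4.4444°
d = R·c = 6378 × 0.077569 = 494.7 km

494.7 km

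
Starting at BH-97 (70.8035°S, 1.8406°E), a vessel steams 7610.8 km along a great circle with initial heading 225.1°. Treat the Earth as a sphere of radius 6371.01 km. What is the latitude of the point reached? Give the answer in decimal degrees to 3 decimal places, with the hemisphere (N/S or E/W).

34.251°S

δ = d/R = 7610.8/6371.01 = 1.194599 rad
φ₂ = arcsin(sin φ₁ cos δ + cos φ₁ sin δ cos θ)
   = arcsin(-0.94440·0.36739 + 0.32881·0.93007·-0.70587) = -34.25137°
λ₂ = λ₁ + atan2(sin θ sin δ cos φ₁, cos δ − sin φ₁ sin φ₂) = -125.31218°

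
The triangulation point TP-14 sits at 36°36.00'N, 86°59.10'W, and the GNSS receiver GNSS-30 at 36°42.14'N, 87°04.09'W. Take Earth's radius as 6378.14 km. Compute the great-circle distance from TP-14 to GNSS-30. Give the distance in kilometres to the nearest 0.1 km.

TP-14: φ = +36.60000°, λ = -86.98500°
GNSS-30: φ = +36.70233°, λ = -87.06817°
Δφ = 0.1023°,  Δλ = -0.0832°
a = sin²(Δφ/2) + cos φ₁ cos φ₂ sin²(Δλ/2) = 0.000001
c = 2·arcsin(√a) = 0.002132 rad = 0.1222°
d = R·c = 6378.14 × 0.002132 = 13.6 km

13.6 km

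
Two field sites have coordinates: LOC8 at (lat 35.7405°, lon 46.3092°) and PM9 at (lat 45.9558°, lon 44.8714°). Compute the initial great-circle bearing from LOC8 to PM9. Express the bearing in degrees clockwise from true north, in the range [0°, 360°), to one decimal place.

354.4°

Δλ = -1.4378°
y = sin Δλ · cos φ₂ = -0.017444
x = cos φ₁ sin φ₂ − sin φ₁ cos φ₂ cos Δλ = 0.177475
θ = atan2(y, x) = -5.6136° → 354.3864° (mod 360°)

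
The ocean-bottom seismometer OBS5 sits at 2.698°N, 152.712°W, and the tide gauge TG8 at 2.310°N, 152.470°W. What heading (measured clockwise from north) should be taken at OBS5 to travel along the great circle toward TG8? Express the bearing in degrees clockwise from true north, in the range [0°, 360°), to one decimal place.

Δλ = 0.2420°
y = sin Δλ · cos φ₂ = 0.004220
x = cos φ₁ sin φ₂ − sin φ₁ cos φ₂ cos Δλ = -0.006771
θ = atan2(y, x) = 148.0669° → 148.0669° (mod 360°)

148.1°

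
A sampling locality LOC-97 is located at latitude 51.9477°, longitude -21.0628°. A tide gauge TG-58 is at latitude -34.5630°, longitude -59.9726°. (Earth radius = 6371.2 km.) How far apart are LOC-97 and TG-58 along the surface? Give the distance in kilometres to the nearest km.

Δφ = -86.5107°,  Δλ = -38.9098°
a = sin²(Δφ/2) + cos φ₁ cos φ₂ sin²(Δλ/2) = 0.525877
c = 2·arcsin(√a) = 1.622574 rad = 92.9666°
d = R·c = 6371.2 × 1.622574 = 10337.7 km

10338 km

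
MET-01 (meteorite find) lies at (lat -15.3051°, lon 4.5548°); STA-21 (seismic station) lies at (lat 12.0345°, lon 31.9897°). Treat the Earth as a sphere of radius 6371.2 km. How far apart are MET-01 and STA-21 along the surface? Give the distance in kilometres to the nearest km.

Δφ = 27.3396°,  Δλ = 27.4349°
a = sin²(Δφ/2) + cos φ₁ cos φ₂ sin²(Δλ/2) = 0.108896
c = 2·arcsin(√a) = 0.672595 rad = 38.5368°
d = R·c = 6371.2 × 0.672595 = 4285.2 km

4285 km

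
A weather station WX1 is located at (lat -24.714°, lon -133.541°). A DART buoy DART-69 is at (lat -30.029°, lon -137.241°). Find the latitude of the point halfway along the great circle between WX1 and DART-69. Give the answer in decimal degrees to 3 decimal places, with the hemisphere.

Bx = cos φ₂ cos Δλ = 0.863968,  By = cos φ₂ sin Δλ = -0.055870
φₘ = atan2(sin φ₁ + sin φ₂, √((cos φ₁ + Bx)² + By²)) = -27.38369°
λₘ = λ₁ + atan2(By, cos φ₁ + Bx) = -135.34653°

27.384°S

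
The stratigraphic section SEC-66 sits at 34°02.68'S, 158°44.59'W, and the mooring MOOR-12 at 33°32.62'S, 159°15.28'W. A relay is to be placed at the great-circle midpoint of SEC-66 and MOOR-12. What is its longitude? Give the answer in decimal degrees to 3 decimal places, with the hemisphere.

SEC-66: φ = -34.04467°, λ = -158.74317°
MOOR-12: φ = -33.54367°, λ = -159.25467°
Bx = cos φ₂ cos Δλ = 0.833432,  By = cos φ₂ sin Δλ = -0.007441
φₘ = atan2(sin φ₁ + sin φ₂, √((cos φ₁ + Bx)² + By²)) = -33.79443°
λₘ = λ₁ + atan2(By, cos φ₁ + Bx) = -158.99967°

159.000°W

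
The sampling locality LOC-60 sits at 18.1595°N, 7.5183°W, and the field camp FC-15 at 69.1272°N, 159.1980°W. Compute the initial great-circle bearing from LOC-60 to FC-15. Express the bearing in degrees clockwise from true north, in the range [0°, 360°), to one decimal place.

Δλ = -151.6797°
y = sin Δλ · cos φ₂ = -0.169026
x = cos φ₁ sin φ₂ − sin φ₁ cos φ₂ cos Δλ = 0.985588
θ = atan2(y, x) = -9.7314° → 350.2686° (mod 360°)

350.3°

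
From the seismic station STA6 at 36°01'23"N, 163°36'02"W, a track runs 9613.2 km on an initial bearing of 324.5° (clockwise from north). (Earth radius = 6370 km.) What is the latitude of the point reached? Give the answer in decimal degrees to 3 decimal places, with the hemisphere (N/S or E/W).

STA6: φ = +36.02306°, λ = -163.60056°
δ = d/R = 9613.2/6370 = 1.509137 rad
φ₂ = arcsin(sin φ₁ cos δ + cos φ₁ sin δ cos θ)
   = arcsin(0.58811·0.06162 + 0.80878·0.99810·0.81412) = 43.90218°
λ₂ = λ₁ + atan2(sin θ sin δ cos φ₁, cos δ − sin φ₁ sin φ₂) = 69.95304°

43.902°N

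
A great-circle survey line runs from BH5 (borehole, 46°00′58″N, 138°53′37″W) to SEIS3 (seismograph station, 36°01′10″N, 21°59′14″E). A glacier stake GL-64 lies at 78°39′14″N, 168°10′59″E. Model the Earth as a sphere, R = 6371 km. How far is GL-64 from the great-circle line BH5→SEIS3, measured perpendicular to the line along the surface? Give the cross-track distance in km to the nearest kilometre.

BH5: φ = +46.01611°, λ = -138.89361°
SEIS3: φ = +36.01944°, λ = +21.98722°
GL-64: φ = +78.65389°, λ = +168.18306°
δ₁₃ = central angle BH5→GL-64 = 0.663500 rad  (haversine)
θ₁₃ = bearing BH5→GL-64 = 345.235°,  θ₁₂ = bearing BH5→SEIS3 = 15.454°
dₓₜ = R·arcsin(sin δ₁₃ · sin(θ₁₃ − θ₁₂)) = 6371·arcsin(0.61588·sin(329.781°)) = -2007.928 km
|dₓₜ| = 2007.928 km

2008 km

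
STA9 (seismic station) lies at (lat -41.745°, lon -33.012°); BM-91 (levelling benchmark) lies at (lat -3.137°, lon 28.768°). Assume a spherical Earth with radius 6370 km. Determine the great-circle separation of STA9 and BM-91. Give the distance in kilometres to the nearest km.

Δφ = 38.6080°,  Δλ = 61.7800°
a = sin²(Δφ/2) + cos φ₁ cos φ₂ sin²(Δλ/2) = 0.305643
c = 2·arcsin(√a) = 1.171561 rad = 67.1255°
d = R·c = 6370 × 1.171561 = 7462.8 km

7463 km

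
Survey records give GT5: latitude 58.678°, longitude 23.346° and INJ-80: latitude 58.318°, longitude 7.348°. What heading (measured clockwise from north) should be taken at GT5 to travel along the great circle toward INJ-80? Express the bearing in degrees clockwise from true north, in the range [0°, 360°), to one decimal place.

Δλ = -15.9980°
y = sin Δλ · cos φ₂ = -0.144748
x = cos φ₁ sin φ₂ − sin φ₁ cos φ₂ cos Δλ = 0.011093
θ = atan2(y, x) = -85.6177° → 274.3823° (mod 360°)

274.4°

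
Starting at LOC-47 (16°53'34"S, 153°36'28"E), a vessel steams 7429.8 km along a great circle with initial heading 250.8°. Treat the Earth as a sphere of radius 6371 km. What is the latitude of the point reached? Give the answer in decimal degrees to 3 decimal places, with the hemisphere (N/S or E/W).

23.807°S

LOC-47: φ = -16.89278°, λ = +153.60778°
δ = d/R = 7429.8/6371 = 1.166191 rad
φ₂ = arcsin(sin φ₁ cos δ + cos φ₁ sin δ cos θ)
   = arcsin(-0.29058·0.39366 + 0.95685·0.91926·-0.32887) = -23.80704°
λ₂ = λ₁ + atan2(sin θ sin δ cos φ₁, cos δ − sin φ₁ sin φ₂) = 82.00996°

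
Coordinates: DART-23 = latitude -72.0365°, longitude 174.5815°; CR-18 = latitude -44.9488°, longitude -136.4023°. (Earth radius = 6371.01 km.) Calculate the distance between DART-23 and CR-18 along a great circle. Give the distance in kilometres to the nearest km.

3936 km

Δφ = 27.0877°,  Δλ = 49.0162°
a = sin²(Δφ/2) + cos φ₁ cos φ₂ sin²(Δλ/2) = 0.092405
c = 2·arcsin(√a) = 0.617738 rad = 35.3938°
d = R·c = 6371.01 × 0.617738 = 3935.6 km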